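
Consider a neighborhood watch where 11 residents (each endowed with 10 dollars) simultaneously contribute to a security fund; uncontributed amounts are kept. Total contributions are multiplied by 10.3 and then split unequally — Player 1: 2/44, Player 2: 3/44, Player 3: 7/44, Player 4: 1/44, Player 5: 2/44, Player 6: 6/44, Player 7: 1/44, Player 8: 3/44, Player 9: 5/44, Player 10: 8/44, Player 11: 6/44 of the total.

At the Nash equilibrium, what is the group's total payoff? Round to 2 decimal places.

575.00 dollars

Player j's private return per contributed unit is 10.3 × (j's share). Contributing is weakly dominant for j when that share is at least 1/10.3 = 0.0971, and contributing 0 is dominant otherwise.
The shares above 0.0971 belong to Player 3, Player 6, Player 9, Player 10 and Player 11, contributing 10 each; the remaining 6 contribute 0. Total contributed: 50.
The security fund pays out 10.3 × 50 = 515.00 in total (split across the unequal shares, but the aggregate is all that matters for the group sum).
The 6 free-riders keep 10 each, adding 60. Group total = 60 + 515.00 = 575.00.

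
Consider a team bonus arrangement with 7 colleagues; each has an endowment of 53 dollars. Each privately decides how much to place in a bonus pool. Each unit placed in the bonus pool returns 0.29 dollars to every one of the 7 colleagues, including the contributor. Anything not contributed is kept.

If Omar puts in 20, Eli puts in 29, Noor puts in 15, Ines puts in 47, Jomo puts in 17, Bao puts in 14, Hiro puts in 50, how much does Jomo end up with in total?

Total contributed: 20 + 29 + 15 + 47 + 17 + 14 + 50 = 192.
Each receives 0.29 × 192 = 55.68 from the bonus pool.
Jomo keeps 53 − 17 = 36, so Jomo's payoff is 36 + 55.68 = 91.68.

91.68 dollars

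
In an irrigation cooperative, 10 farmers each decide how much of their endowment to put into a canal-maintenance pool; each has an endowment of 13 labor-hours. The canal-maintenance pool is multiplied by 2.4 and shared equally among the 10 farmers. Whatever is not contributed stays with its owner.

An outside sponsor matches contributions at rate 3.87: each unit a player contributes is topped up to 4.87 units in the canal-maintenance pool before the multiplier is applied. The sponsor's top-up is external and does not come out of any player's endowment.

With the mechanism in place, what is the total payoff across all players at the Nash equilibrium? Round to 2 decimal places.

With the mechanism, a contributed unit returns 2.4 × 4.87 / 10 = 1.1688 per unit of net cost to the contributor — now above 1 — so contributing fully is weakly dominant for every player.
So the Nash equilibrium is full contribution by all 10; the group earns 2.4 × 4.87 × 130 = 1519.44.

1519.44 labor-hours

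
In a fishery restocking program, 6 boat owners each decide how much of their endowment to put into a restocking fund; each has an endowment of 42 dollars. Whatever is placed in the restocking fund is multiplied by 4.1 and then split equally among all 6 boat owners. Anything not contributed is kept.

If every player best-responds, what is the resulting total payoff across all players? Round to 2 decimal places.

252.00 dollars

Each contributed unit returns 4.1/6 = 0.6833 to its contributor — below 1 — so contributing 0 is dominant for every player. At the Nash equilibrium everyone keeps their 42, and the group total is 6 × 42 = 252.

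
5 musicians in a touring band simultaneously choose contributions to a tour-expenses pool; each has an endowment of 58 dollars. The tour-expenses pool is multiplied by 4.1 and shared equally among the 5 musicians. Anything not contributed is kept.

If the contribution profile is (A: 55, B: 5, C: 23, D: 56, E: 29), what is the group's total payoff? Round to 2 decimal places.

810.80 dollars

Total contributed: 55 + 5 + 23 + 56 + 29 = 168; total kept: 5 × 58 − 168 = 122.
The tour-expenses pool pays out 4.1 × 168 = 688.80 in aggregate.
Group total = 122 + 688.80 = 810.80.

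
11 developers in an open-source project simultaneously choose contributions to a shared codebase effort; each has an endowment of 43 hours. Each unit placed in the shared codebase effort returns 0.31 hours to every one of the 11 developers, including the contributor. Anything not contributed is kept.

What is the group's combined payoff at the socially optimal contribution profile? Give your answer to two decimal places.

Each contributed unit returns 3.410 to the group as a whole (0.31 to each of 11 players), which exceeds 1, so the social optimum is full contribution: group total = 3.410 × 473 = 1612.93.

1612.93 hours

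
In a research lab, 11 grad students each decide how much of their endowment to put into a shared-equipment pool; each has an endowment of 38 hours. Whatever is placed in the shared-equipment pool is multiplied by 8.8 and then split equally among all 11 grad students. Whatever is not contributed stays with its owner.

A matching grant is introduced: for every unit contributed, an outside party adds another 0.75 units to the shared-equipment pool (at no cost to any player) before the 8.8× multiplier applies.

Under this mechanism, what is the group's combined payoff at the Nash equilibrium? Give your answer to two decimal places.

The effective private return per unit is now 8.8 × 1.75 / 11 = 1.4000 > 1, so every player's dominant strategy flips to full contribution.
At the Nash equilibrium everyone contributes 38. Group total payoff = 8.8 × 1.75 × 418 = 6437.20.

6437.20 hours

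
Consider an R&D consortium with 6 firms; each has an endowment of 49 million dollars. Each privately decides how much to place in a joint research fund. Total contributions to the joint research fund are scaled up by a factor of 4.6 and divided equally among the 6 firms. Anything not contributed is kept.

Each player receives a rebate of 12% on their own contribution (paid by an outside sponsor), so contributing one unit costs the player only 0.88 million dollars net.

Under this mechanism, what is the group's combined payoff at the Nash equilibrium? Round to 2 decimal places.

294.00 million dollars

Even with the mechanism, each unit contributed returns only (4.6/6) / 0.88 = 0.8712 per unit of net cost, so contributing nothing is still dominant.
Everyone keeps their endowment and the group total is 6 × 49 = 294.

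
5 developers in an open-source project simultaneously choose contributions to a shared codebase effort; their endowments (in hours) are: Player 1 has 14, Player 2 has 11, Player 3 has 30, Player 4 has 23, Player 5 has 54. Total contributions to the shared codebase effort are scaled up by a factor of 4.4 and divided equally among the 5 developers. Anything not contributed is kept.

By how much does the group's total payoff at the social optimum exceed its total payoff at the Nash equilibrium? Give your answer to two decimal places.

The private return per contributed unit is 4.4/5 = 0.8800 < 1 for every player regardless of endowment, so the Nash equilibrium is zero contribution and the group total is Σ E_j = 14 + 11 + 30 + 23 + 54 = 132.
Each contributed unit returns 4.400 to the group, so the social optimum is full contribution by everyone: group total = 4.400 × 132 = 580.80.
Efficiency loss = (4.400 − 1) × 132 = 448.80.

448.80 hours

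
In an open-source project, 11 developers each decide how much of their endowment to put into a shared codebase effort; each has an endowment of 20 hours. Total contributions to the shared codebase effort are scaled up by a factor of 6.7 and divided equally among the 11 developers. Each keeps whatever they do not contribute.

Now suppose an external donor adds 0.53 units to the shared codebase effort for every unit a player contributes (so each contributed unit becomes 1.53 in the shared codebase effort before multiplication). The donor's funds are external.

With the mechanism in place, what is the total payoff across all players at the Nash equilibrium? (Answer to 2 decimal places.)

Even with the mechanism, each unit contributed returns only 6.7 × 1.53 / 11 = 0.9319 per unit of net cost, so contributing nothing is still dominant.
At the Nash equilibrium no one contributes; group total payoff = 11 × 20 = 220.

220.00 hours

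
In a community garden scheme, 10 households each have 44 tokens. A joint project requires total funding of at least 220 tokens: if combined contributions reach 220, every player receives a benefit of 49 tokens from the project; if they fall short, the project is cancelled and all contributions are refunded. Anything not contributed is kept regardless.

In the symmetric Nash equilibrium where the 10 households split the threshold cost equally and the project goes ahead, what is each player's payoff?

Equal share of the threshold: 220/10 = 22.
At this profile no one gains by cutting their contribution: any cut drops the total below 220, the project is cancelled, contributions are refunded, and the deviator ends with 44, which is less than 44 − 22 + 49 = 71. Contributing more than 22 just wastes the excess. So contributing exactly 22 is a best response.
Each player's payoff: 44 − 22 + 49 = 71.

71 tokens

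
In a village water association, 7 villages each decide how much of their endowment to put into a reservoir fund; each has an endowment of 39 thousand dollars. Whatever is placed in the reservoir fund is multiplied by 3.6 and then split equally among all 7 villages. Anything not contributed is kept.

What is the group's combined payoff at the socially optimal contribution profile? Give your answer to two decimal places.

Each contributed unit returns 3.600 to the group as a whole (0.5143 to each of 7 players), which exceeds 1, so the social optimum is full contribution: group total = 3.600 × 273 = 982.80.

982.80 thousand dollars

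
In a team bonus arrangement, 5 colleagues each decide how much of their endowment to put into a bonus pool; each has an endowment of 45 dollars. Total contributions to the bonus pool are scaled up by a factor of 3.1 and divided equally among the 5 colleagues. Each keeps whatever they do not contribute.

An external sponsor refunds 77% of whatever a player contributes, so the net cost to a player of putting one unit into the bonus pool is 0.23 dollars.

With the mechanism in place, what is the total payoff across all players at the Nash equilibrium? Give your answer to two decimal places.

870.75 dollars

With the mechanism, a contributed unit returns (3.1/5) / 0.23 = 2.6957 per unit of net cost to the contributor — now above 1 — so contributing fully is weakly dominant for every player.
So the Nash equilibrium is full contribution by all 5; the group earns 5 × (45 × 0.77 + 3.1 × 45) = 870.75.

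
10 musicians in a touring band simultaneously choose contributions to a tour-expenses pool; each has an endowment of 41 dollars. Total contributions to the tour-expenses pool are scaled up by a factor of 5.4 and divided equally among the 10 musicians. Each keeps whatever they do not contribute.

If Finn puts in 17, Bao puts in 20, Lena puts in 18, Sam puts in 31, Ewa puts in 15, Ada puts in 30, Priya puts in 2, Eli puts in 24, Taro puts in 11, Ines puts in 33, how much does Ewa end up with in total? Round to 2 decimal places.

Total contributed: 17 + 20 + 18 + 31 + 15 + 30 + 2 + 24 + 11 + 33 = 201.
Each receives 5.4 × 201 / 10 = 108.54 from the tour-expenses pool.
Ewa keeps 41 − 15 = 26, so Ewa's payoff is 26 + 108.54 = 134.54.

134.54 dollars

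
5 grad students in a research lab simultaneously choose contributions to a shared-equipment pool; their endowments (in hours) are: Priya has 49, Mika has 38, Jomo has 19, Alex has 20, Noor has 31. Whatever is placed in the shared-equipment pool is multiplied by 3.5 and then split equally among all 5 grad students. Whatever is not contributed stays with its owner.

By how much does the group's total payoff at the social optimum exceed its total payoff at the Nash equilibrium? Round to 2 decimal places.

392.50 hours

The private return per contributed unit is 3.5/5 = 0.7000 < 1 for every player regardless of endowment, so the Nash equilibrium is zero contribution and the group total is Σ E_j = 49 + 38 + 19 + 20 + 31 = 157.
Each contributed unit returns 3.500 to the group, so the social optimum is full contribution by everyone: group total = 3.500 × 157 = 549.50.
Efficiency loss = (3.500 − 1) × 157 = 392.50.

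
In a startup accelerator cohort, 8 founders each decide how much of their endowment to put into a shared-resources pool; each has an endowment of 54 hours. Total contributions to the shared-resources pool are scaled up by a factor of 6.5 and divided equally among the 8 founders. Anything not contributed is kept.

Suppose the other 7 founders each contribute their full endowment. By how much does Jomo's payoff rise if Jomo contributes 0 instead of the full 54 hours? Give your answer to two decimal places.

Switching from a contribution of 54 to 0 lets Jomo keep an extra 54 hours, but lowers the shared-resources pool by 54, which costs Jomo their own share of that drop: 6.5/8 × 54 = 43.87.
Net gain = 54 − 43.87 = 10.13. The private return per contributed unit (0.8125) is below 1, so free-riding is indeed the best response regardless of what the others do.

10.13 hours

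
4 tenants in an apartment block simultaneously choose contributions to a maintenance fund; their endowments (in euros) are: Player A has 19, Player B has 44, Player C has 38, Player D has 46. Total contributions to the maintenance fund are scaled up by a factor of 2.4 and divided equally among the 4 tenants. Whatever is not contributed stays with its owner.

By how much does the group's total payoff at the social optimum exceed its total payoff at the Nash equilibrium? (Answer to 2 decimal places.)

The private return per contributed unit is 2.4/4 = 0.6000 < 1 for every player regardless of endowment, so the Nash equilibrium is zero contribution and the group total is Σ E_j = 19 + 44 + 38 + 46 = 147.
Each contributed unit returns 2.400 to the group, so the social optimum is full contribution by everyone: group total = 2.400 × 147 = 352.80.
Efficiency loss = (2.400 − 1) × 147 = 205.80.

205.80 euros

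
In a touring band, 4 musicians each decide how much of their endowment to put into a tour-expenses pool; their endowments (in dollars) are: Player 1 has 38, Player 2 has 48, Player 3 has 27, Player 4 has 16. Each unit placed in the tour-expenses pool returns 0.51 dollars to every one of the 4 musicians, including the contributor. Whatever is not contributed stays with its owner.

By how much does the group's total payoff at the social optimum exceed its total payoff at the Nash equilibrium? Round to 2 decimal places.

The private return per contributed unit is 0.51 < 1 for everyone, so the Nash equilibrium is zero contribution and the group total is Σ E_j = 38 + 48 + 27 + 16 = 129.
Each contributed unit returns 2.040 to the group, so the social optimum is full contribution by everyone: group total = 2.040 × 129 = 263.16.
Efficiency loss = (2.040 − 1) × 129 = 134.16.

134.16 dollars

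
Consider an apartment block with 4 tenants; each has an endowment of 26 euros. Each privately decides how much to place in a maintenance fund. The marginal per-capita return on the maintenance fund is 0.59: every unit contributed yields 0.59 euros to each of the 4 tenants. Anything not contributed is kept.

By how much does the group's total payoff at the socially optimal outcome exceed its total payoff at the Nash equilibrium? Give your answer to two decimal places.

141.44 euros

The private return per contributed unit is 0.59 < 1, so contributing 0 is dominant for every player. At the Nash equilibrium everyone keeps their 26, and the group total is 4 × 26 = 104.
Each contributed unit returns 2.360 to the group as a whole (0.59 to each of 4 players), which exceeds 1, so the social optimum is full contribution: group total = 2.360 × 104 = 245.44.
Efficiency loss = 245.44 − 104 = 141.44.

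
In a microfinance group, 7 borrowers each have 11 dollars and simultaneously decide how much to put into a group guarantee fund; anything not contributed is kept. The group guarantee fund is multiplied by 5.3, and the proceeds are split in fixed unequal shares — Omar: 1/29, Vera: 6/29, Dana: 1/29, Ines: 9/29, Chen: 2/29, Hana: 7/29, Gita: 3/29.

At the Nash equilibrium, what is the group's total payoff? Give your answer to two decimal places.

218.90 dollars

Player j's private return per contributed unit is 5.3 × (j's share). Contributing is weakly dominant for j when that share is at least 1/5.3 = 0.1887, and contributing 0 is dominant otherwise.
The shares above 0.1887 belong to Vera, Ines and Hana, contributing 11 each; the remaining 4 contribute 0. Total contributed: 33.
The group guarantee fund pays out 5.3 × 33 = 174.90 in total (split across the unequal shares, but the aggregate is all that matters for the group sum).
The 4 free-riders keep 11 each, adding 44. Group total = 44 + 174.90 = 218.90.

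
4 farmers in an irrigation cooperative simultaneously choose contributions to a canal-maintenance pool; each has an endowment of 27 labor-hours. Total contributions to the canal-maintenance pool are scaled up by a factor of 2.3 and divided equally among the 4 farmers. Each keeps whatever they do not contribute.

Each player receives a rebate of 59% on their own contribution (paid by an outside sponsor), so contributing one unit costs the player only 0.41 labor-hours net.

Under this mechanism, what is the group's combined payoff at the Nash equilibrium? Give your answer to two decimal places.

312.12 labor-hours

Under the mechanism each unit contributed yields (2.3/4) / 0.41 = 1.4024 back to its contributor per unit of net cost, which exceeds 1, making full contribution the dominant choice for everyone.
So the Nash equilibrium is full contribution by all 4; the group earns 4 × (27 × 0.59 + 2.3 × 27) = 312.12.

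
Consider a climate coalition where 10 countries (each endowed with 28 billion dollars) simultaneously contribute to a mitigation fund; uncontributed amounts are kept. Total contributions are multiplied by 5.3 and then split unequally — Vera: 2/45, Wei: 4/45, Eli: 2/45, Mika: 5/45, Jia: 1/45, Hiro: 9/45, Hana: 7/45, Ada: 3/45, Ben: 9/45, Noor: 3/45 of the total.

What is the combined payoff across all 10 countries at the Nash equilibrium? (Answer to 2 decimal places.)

A player with share s gets back 5.3·s per unit contributed, so full contribution is dominant for anyone with s > 1/5.3 = 0.1887 and zero contribution is dominant for anyone below.
Hiro and Ben are above the threshold, contributing 28 each; the remaining 8 contribute 0. Total contributed: 56.
The mitigation fund pays out 5.3 × 56 = 296.80 in total (split across the unequal shares, but the aggregate is all that matters for the group sum).
The 8 free-riders keep 28 each, adding 224. Group total = 224 + 296.80 = 520.80.

520.80 billion dollars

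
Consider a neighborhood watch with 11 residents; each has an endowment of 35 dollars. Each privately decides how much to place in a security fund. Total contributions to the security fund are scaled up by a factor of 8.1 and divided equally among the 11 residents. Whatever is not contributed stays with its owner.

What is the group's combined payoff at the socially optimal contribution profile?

Each contributed unit returns 8.100 to the group as a whole (0.7364 to each of 11 players), which exceeds 1, so the social optimum is full contribution: group total = 8.100 × 385 = 3118.50.

3118.50 dollars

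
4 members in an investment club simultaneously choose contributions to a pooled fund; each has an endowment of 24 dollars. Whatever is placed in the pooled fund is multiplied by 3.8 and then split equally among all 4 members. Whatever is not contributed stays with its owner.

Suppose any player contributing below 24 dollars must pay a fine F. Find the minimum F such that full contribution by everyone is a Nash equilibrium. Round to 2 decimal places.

1.20 dollars

Given the others contribute fully, the best deviation is to contribute 0 (any partial contribution still incurs the fine and gives up units whose private return 0.9500 is below 1).
Deviating from 24 to 0 saves 24 dollars but forfeits the deviator's share of the drop in the pooled fund: 3.8/4 × 24 = 22.80.
So the deviation gain is 24 − 22.80 = 1.20, and the fine must be at least 1.20 dollars to wipe it out.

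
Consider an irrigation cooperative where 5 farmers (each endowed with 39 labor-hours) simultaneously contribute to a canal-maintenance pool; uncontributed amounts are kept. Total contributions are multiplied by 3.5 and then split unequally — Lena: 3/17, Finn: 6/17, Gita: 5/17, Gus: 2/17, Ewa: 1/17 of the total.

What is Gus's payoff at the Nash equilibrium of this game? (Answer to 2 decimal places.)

71.12 labor-hours

For player j, contributing a unit is worthwhile iff 3.5 × (j's share) ≥ 1, i.e. iff j's share is at least 0.2857.
Finn and Gita clear that bar, contributing 39 each; the remaining 3 contribute 0. Total contributed: 78.
Gus keeps 39 and receives 3.5 × 78 × 2/17 = 32.12 from the canal-maintenance pool, for a payoff of 71.12.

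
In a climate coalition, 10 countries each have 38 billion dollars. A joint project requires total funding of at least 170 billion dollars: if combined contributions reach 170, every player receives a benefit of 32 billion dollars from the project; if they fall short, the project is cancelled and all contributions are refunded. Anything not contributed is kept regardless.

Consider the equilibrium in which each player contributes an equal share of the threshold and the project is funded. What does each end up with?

Equal share of the threshold: 170/10 = 17.
At this profile no one gains by cutting their contribution: any cut drops the total below 170, the project is cancelled, contributions are refunded, and the deviator ends with 38, which is less than 38 − 17 + 32 = 53. Contributing more than 17 just wastes the excess. So contributing exactly 17 is a best response.
Each player's payoff: 38 − 17 + 32 = 53.

53 billion dollars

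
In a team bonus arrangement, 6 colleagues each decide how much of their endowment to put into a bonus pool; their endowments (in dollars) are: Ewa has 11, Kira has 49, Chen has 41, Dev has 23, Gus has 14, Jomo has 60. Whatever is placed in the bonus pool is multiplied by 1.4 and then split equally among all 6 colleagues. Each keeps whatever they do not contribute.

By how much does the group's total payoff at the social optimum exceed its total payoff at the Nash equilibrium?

The private return per contributed unit is 1.4/6 = 0.2333 < 1 for every player regardless of endowment, so the Nash equilibrium is zero contribution and the group total is Σ E_j = 11 + 49 + 41 + 23 + 14 + 60 = 198.
Each contributed unit returns 1.400 to the group, so the social optimum is full contribution by everyone: group total = 1.400 × 198 = 277.20.
Efficiency loss = (1.400 − 1) × 198 = 79.20.

79.20 dollars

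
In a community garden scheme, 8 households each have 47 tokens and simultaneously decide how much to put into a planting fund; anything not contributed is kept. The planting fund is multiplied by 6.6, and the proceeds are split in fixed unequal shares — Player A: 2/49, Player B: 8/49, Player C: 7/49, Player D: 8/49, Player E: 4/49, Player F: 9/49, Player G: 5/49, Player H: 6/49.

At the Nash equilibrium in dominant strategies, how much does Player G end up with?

Player j's private return per contributed unit is 6.6 × (j's share). Contributing is weakly dominant for j when that share is at least 1/6.6 = 0.1515, and contributing 0 is dominant otherwise.
Player B, Player D and Player F are above the threshold, contributing 47 each; the remaining 5 contribute 0. Total contributed: 141.
Player G keeps 47 and receives 6.6 × 141 × 5/49 = 94.96 from the planting fund, for a payoff of 141.96.

141.96 tokens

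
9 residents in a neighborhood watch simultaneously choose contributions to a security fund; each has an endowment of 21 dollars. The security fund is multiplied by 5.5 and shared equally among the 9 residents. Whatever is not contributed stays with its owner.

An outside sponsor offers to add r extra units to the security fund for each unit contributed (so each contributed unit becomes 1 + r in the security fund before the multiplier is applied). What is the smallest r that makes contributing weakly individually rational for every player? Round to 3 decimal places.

With matching at rate r, one contributed unit becomes (1 + r) in the security fund and returns 5.5 × (1 + r) / 9 to the contributor.
Setting this equal to 1: 1 + r = 9/5.5 = 1.6364.
So the minimum matching rate is r = 1.6364 − 1 = 0.636.

0.636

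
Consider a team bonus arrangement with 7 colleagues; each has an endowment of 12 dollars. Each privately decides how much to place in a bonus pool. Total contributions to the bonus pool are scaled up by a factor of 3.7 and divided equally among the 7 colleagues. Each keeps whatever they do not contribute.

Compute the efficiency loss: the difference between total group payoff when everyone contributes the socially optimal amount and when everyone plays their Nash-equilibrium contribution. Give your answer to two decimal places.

226.80 dollars

Each contributed unit returns 3.7/7 = 0.5286 to its contributor — below 1 — so contributing 0 is dominant for every player. At the Nash equilibrium everyone keeps their 12, and the group total is 7 × 12 = 84.
Each contributed unit returns 3.700 to the group as a whole (0.5286 to each of 7 players), which exceeds 1, so the social optimum is full contribution: group total = 3.700 × 84 = 310.80.
Efficiency loss = 310.80 − 84 = 226.80.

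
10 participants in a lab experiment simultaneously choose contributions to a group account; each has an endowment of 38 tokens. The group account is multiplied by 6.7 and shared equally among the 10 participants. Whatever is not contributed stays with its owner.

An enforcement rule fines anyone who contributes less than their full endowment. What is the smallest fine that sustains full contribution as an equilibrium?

Given the others contribute fully, the best deviation is to contribute 0 (any partial contribution still incurs the fine and gives up units whose private return 0.6700 is below 1).
Deviating from 38 to 0 saves 38 tokens but forfeits the deviator's share of the drop in the group account: 6.7/10 × 38 = 25.46.
So the deviation gain is 38 − 25.46 = 12.54, and the fine must be at least 12.54 tokens to wipe it out.

12.54 tokens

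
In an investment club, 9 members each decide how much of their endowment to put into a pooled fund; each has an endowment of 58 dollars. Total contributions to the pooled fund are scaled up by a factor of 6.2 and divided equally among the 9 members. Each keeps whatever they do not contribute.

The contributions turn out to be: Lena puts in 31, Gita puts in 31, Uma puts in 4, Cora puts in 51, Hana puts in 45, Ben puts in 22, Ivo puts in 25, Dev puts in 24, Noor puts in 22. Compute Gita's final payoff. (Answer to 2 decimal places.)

202.67 dollars

Total contributed: 31 + 31 + 4 + 51 + 45 + 22 + 25 + 24 + 22 = 255.
Each receives 6.2 × 255 / 9 = 175.67 from the pooled fund.
Gita keeps 58 − 31 = 27, so Gita's payoff is 27 + 175.67 = 202.67.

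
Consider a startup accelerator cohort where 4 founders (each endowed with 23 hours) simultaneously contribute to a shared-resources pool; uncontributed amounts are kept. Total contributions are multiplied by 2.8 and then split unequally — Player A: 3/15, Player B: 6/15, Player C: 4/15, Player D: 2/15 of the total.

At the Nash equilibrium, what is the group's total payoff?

133.40 hours

Each unit j contributes comes back to j as 2.8 × (j's share), so j prefers to contribute only if that share exceeds 1/2.8 = 0.3571; otherwise keeping the unit dominates.
The only share above 0.3571 is Player B's 6/15, contributing 23; the remaining 3 contribute 0. Total contributed: 23.
The shared-resources pool pays out 2.8 × 23 = 64.40 in total (split across the unequal shares, but the aggregate is all that matters for the group sum).
The 3 free-riders keep 23 each, adding 69. Group total = 69 + 64.40 = 133.40.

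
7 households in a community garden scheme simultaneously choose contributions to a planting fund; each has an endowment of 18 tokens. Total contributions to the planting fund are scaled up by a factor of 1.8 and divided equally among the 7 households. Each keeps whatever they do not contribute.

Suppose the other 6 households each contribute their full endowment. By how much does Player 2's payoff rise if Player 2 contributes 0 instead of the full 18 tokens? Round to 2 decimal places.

Switching from a contribution of 18 to 0 lets Player 2 keep an extra 18 tokens, but lowers the planting fund by 18, which costs Player 2 their own share of that drop: 1.8/7 × 18 = 4.63.
Net gain = 18 − 4.63 = 13.37. The private return per contributed unit (0.2571) is below 1, so free-riding is indeed the best response regardless of what the others do.

13.37 tokens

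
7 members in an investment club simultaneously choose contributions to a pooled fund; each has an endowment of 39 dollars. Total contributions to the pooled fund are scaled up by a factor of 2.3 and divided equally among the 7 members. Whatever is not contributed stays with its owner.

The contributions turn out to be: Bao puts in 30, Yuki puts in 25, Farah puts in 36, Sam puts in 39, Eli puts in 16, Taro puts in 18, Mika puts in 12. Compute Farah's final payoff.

Total contributed: 30 + 25 + 36 + 39 + 16 + 18 + 12 = 176.
Each receives 2.3 × 176 / 7 = 57.83 from the pooled fund.
Farah keeps 39 − 36 = 3, so Farah's payoff is 3 + 57.83 = 60.83.

60.83 dollars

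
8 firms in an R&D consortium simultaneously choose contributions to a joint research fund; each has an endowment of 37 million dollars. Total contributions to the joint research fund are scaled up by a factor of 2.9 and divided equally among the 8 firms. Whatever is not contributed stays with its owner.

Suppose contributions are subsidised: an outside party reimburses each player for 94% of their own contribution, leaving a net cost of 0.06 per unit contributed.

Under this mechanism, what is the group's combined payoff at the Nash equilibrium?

The effective private return per unit is now (2.9/8) / 0.06 = 6.0417 > 1, so every player's dominant strategy flips to full contribution.
So the Nash equilibrium is full contribution by all 8; the group earns 8 × (37 × 0.94 + 2.9 × 37) = 1136.64.

1136.64 million dollars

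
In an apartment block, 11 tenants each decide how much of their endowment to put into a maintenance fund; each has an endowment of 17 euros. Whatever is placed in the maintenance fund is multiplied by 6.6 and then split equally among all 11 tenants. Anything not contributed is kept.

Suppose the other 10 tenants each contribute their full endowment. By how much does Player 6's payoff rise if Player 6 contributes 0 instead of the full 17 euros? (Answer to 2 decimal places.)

Switching from a contribution of 17 to 0 lets Player 6 keep an extra 17 euros, but lowers the maintenance fund by 17, which costs Player 6 their own share of that drop: 6.6/11 × 17 = 10.20.
Net gain = 17 − 10.20 = 6.80. The private return per contributed unit (0.6000) is below 1, so free-riding is indeed the best response regardless of what the others do.

6.80 euros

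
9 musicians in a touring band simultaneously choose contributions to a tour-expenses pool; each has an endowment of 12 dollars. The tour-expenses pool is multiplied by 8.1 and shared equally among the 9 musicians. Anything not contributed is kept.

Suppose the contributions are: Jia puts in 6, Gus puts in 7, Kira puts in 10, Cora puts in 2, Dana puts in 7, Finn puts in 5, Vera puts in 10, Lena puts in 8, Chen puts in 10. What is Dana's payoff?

63.50 dollars

Total contributed: 6 + 7 + 10 + 2 + 7 + 5 + 10 + 8 + 10 = 65.
Each receives 8.1 × 65 / 9 = 58.50 from the tour-expenses pool.
Dana keeps 12 − 7 = 5, so Dana's payoff is 5 + 58.50 = 63.50.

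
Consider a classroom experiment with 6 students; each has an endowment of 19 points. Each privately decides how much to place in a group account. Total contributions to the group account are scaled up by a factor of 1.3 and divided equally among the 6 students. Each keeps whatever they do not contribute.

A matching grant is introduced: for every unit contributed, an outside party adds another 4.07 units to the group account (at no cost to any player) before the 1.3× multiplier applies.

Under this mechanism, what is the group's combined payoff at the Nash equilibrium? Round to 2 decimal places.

The effective private return per unit is now 1.3 × 5.07 / 6 = 1.0985 > 1, so every player's dominant strategy flips to full contribution.
So the Nash equilibrium is full contribution by all 6; the group earns 1.3 × 5.07 × 114 = 751.37.

751.37 points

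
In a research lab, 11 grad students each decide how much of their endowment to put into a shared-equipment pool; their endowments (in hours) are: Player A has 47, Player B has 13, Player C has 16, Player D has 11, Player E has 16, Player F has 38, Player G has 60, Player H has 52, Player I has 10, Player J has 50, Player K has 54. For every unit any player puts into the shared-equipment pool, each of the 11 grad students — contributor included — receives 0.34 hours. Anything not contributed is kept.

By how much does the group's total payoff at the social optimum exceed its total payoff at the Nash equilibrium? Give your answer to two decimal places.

1005.58 hours

The private return per contributed unit is 0.34 < 1 for everyone, so the Nash equilibrium is zero contribution and the group total is Σ E_j = 47 + 13 + 16 + 11 + 16 + 38 + 60 + 52 + 10 + 50 + 54 = 367.
Each contributed unit returns 3.740 to the group, so the social optimum is full contribution by everyone: group total = 3.740 × 367 = 1372.58.
Efficiency loss = (3.740 − 1) × 367 = 1005.58.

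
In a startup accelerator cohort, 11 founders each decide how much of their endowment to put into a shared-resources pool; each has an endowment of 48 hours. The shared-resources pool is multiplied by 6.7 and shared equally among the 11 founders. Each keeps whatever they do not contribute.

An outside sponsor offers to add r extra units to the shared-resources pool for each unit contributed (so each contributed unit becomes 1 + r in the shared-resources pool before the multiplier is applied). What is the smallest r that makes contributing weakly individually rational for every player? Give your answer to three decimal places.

With matching at rate r, one contributed unit becomes (1 + r) in the shared-resources pool and returns 6.7 × (1 + r) / 11 to the contributor.
Setting this equal to 1: 1 + r = 11/6.7 = 1.6418.
So the minimum matching rate is r = 1.6418 − 1 = 0.642.

0.642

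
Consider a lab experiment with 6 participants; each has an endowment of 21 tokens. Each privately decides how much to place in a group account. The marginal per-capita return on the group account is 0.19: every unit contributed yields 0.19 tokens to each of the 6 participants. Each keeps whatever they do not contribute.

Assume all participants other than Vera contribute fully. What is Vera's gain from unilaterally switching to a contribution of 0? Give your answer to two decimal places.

17.01 tokens

Switching from a contribution of 21 to 0 lets Vera keep an extra 21 tokens, but lowers the group account by 21, which costs Vera their own share of that drop: 0.19 × 21 = 3.99.
Net gain = 21 − 3.99 = 17.01. The private return per contributed unit (0.19) is below 1, so free-riding is indeed the best response regardless of what the others do.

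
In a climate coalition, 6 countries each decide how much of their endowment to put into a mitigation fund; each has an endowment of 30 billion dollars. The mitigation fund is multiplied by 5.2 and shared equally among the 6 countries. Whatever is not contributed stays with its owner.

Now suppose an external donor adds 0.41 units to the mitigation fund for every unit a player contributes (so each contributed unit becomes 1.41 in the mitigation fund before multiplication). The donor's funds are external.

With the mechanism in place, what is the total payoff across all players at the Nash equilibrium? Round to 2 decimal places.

1319.76 billion dollars

With the mechanism, a contributed unit returns 5.2 × 1.41 / 6 = 1.2220 per unit of net cost to the contributor — now above 1 — so contributing fully is weakly dominant for every player.
At the Nash equilibrium everyone contributes 30. Group total payoff = 5.2 × 1.41 × 180 = 1319.76.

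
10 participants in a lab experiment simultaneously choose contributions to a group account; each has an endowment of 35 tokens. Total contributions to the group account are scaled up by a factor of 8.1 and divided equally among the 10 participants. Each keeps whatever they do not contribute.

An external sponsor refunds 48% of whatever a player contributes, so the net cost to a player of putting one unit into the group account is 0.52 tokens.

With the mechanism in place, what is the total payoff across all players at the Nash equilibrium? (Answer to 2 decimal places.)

With the mechanism, a contributed unit returns (8.1/10) / 0.52 = 1.5577 per unit of net cost to the contributor — now above 1 — so contributing fully is weakly dominant for every player.
So the Nash equilibrium is full contribution by all 10; the group earns 10 × (35 × 0.48 + 8.1 × 35) = 3003.00.

3003.00 tokens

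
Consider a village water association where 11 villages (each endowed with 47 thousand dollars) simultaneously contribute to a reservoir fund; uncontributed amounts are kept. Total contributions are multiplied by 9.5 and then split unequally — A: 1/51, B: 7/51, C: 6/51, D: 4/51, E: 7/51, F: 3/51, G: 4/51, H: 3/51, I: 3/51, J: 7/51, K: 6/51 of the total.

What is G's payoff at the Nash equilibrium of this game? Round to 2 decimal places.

Player j's private return per contributed unit is 9.5 × (j's share). Contributing is weakly dominant for j when that share is at least 1/9.5 = 0.1053, and contributing 0 is dominant otherwise.
B, C, E, J and K are above the threshold, contributing 47 each; the remaining 6 contribute 0. Total contributed: 235.
G keeps 47 and receives 9.5 × 235 × 4/51 = 175.10 from the reservoir fund, for a payoff of 222.10.

222.10 thousand dollars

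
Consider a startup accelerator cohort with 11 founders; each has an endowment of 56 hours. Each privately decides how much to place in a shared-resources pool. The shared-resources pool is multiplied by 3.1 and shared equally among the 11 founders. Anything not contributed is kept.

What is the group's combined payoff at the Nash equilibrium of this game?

Each contributed unit returns 3.1/11 = 0.2818 to its contributor — below 1 — so contributing 0 is dominant for every player. At the Nash equilibrium everyone keeps their 56, and the group total is 11 × 56 = 616.

616.00 hours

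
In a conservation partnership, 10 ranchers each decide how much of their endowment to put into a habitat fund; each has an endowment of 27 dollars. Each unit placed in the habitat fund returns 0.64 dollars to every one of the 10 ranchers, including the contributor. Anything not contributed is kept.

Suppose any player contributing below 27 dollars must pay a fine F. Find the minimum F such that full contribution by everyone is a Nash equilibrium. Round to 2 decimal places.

9.72 dollars

Given the others contribute fully, the best deviation is to contribute 0 (any partial contribution still incurs the fine and gives up units whose private return 0.64 is below 1).
Deviating from 27 to 0 saves 27 dollars but forfeits the deviator's share of the drop in the habitat fund: 0.64 × 27 = 17.28.
So the deviation gain is 27 − 17.28 = 9.72, and the fine must be at least 9.72 dollars to wipe it out.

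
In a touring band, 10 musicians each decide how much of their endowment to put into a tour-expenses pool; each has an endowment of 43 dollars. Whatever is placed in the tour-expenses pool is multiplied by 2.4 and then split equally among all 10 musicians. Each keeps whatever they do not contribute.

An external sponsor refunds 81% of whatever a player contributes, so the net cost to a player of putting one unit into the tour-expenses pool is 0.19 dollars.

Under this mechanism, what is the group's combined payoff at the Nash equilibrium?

With the mechanism, a contributed unit returns (2.4/10) / 0.19 = 1.2632 per unit of net cost to the contributor — now above 1 — so contributing fully is weakly dominant for every player.
So the Nash equilibrium is full contribution by all 10; the group earns 10 × (43 × 0.81 + 2.4 × 43) = 1380.30.

1380.30 dollars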